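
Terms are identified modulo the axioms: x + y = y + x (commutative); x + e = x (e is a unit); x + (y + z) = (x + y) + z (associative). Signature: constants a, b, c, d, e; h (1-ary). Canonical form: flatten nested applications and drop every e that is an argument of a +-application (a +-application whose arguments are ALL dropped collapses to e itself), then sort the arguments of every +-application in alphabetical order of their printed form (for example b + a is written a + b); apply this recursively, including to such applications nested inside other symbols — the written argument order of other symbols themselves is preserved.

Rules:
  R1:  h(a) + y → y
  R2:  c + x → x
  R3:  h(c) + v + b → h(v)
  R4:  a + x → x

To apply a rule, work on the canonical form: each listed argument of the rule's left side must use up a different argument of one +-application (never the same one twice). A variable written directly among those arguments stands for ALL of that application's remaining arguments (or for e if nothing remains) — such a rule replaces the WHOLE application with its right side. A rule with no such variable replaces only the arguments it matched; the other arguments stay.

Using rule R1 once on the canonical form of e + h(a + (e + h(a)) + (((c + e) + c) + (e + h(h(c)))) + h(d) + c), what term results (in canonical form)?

Answer: h(a + c + c + c + h(d) + h(h(c)))

Derivation:
Canonical form:  h(a + c + c + c + h(a) + h(d) + h(h(c)))
Apply R1:  consuming h(a);  y := a + c + c + c + h(d) + h(h(c))
Every leftover argument binds to the variable; the entire application is replaced.
Giving:  h(a + c + c + c + h(d) + h(h(c)))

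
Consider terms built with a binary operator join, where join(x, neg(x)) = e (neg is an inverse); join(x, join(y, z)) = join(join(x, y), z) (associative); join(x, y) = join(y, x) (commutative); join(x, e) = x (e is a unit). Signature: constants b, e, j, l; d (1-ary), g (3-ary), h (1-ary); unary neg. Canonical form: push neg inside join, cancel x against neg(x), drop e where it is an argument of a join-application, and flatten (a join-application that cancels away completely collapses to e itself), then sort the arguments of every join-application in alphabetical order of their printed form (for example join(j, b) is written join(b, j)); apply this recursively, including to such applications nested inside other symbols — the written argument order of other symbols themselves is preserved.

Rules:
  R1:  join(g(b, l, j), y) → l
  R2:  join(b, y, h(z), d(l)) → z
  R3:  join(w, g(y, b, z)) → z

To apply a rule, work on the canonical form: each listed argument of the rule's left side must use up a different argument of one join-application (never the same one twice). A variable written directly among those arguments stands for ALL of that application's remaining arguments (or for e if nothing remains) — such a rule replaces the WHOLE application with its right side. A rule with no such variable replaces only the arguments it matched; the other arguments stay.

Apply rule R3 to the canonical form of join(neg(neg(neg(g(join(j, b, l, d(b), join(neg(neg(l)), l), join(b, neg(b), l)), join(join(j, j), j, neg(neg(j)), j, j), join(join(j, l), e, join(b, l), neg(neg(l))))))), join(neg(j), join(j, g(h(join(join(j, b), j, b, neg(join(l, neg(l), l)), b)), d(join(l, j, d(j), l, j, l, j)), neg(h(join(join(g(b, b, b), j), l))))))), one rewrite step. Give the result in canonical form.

Canonical form:  join(g(h(join(b, b, b, j, j, neg(l))), d(join(d(j), j, j, j, l, l, l)), neg(h(join(g(b, b, b), j, l)))), neg(g(join(b, d(b), j, l, l, l, l), join(j, j, j, j, j, j), join(b, j, l, l, l))))
Match R3:  consume g(b, b, b);  w := join(j, l), y := b, z := b
Every leftover argument binds to the variable; the entire application is replaced.
New term:  join(g(h(join(b, b, b, j, j, neg(l))), d(join(d(j), j, j, j, l, l, l)), neg(h(b))), neg(g(join(b, d(b), j, l, l, l, l), join(j, j, j, j, j, j), join(b, j, l, l, l))))

Answer: join(g(h(join(b, b, b, j, j, neg(l))), d(join(d(j), j, j, j, l, l, l)), neg(h(b))), neg(g(join(b, d(b), j, l, l, l, l), join(j, j, j, j, j, j), join(b, j, l, l, l))))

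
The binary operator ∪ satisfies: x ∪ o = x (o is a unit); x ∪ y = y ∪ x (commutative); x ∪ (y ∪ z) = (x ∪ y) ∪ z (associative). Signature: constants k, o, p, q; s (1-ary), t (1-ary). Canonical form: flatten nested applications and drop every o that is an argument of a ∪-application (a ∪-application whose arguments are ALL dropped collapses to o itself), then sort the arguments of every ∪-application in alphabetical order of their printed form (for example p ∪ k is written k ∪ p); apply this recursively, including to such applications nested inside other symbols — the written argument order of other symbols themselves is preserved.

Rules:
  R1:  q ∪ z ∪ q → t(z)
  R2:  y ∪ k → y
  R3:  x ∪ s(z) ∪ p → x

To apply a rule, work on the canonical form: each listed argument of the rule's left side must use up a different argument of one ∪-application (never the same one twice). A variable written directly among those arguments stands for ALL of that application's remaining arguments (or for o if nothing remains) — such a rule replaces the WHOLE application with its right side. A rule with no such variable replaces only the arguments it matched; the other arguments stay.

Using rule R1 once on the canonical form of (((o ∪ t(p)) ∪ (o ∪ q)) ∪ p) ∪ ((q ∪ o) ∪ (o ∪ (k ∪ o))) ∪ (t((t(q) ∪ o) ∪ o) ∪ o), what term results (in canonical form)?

Canonical form:  k ∪ p ∪ q ∪ q ∪ t(p) ∪ t(t(q))
R1 matches:  uses q, q;  z := k ∪ p ∪ t(p) ∪ t(t(q))
The variable takes the whole remainder — replace the entire application.
New term:  t(k ∪ p ∪ t(p) ∪ t(t(q)))

Answer: t(k ∪ p ∪ t(p) ∪ t(t(q)))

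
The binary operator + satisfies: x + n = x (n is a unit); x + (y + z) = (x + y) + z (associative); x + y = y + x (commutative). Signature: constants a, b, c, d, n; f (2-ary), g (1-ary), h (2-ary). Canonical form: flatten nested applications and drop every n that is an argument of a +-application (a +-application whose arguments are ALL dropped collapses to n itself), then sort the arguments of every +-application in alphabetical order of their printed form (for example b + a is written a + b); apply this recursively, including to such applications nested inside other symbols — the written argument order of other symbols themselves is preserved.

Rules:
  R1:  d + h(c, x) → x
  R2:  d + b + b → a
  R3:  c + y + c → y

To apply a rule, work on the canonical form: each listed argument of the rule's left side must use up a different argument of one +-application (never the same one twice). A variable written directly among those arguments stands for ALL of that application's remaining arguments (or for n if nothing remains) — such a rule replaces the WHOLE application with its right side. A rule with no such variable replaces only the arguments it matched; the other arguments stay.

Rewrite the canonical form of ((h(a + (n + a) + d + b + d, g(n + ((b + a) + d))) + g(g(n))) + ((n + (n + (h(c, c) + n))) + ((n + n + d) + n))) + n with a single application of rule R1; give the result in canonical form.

Canonical form:  d + g(g(n)) + h(a + a + b + d + d, g(a + b + d)) + h(c, c)
R1 matches:  uses d, h(c, c);  x := c
New term:  c + g(g(n)) + h(a + a + b + d + d, g(a + b + d))

Answer: c + g(g(n)) + h(a + a + b + d + d, g(a + b + d))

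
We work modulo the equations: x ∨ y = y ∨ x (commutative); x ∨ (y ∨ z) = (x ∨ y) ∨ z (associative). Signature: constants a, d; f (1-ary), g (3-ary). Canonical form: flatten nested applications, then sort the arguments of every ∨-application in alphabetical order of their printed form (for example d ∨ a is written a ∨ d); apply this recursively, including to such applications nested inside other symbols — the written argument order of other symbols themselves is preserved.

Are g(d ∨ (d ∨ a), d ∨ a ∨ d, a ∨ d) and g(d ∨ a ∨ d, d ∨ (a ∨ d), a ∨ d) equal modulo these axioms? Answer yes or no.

Left:  g(d ∨ (d ∨ a), d ∨ a ∨ d, a ∨ d)
  Work inside:  d ∨ (d ∨ a)
  Un-nest:  d ∨ d ∨ a
  Sort:  a ∨ d ∨ d
  Rebuild:  g(a ∨ d ∨ d, a ∨ d ∨ d, a ∨ d)
Right:  g(d ∨ a ∨ d, d ∨ (a ∨ d), a ∨ d)
  Focus inside:  d ∨ (a ∨ d)
  Flatten:  d ∨ a ∨ d
  Sort:  a ∨ d ∨ d
  Rebuild:  g(a ∨ d ∨ d, a ∨ d ∨ d, a ∨ d)

Answer: yes — both canonical forms are g(a ∨ d ∨ d, a ∨ d ∨ d, a ∨ d)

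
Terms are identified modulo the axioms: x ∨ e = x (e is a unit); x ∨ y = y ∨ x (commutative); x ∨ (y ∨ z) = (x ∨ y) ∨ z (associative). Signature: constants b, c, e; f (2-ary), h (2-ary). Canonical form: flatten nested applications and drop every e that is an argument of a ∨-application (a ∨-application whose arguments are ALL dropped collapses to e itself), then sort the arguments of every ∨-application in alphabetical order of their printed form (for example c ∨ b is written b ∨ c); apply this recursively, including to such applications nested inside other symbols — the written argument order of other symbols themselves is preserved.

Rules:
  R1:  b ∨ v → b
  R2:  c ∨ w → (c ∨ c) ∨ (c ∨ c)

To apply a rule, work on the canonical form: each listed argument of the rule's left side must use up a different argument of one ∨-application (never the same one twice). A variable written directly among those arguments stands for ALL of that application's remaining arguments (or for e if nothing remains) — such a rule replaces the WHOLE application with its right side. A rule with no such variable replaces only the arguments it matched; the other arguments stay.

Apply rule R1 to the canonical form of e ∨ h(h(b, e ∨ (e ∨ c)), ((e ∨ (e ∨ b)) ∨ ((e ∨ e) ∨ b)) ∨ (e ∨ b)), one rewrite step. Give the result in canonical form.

Canonical form:  h(h(b, c), b ∨ b ∨ b)
Match R1:  consume b;  v := b ∨ b
The variable takes the whole remainder — replace the entire application.
Giving:  h(h(b, c), b)

Answer: h(h(b, c), b)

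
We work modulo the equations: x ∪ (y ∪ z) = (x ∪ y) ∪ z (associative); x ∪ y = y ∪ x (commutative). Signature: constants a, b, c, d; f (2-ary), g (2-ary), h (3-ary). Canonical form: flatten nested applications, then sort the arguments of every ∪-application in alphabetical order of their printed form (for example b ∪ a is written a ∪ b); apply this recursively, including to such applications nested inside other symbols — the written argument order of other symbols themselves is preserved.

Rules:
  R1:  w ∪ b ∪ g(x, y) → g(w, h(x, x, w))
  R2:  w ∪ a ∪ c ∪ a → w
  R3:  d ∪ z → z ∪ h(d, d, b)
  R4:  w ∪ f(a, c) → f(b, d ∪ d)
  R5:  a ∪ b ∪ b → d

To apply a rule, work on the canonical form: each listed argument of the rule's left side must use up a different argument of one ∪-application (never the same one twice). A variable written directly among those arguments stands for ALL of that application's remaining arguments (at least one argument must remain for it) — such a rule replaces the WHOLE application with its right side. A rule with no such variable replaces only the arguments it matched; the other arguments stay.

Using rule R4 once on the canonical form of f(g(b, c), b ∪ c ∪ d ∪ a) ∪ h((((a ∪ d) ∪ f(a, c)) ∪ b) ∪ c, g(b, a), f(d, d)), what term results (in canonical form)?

Canonical form:  f(g(b, c), a ∪ b ∪ c ∪ d) ∪ h(a ∪ b ∪ c ∪ d ∪ f(a, c), g(b, a), f(d, d))
R4 matches:  uses f(a, c);  w := a ∪ b ∪ c ∪ d
The extension variable absorbs all remaining arguments, so the whole application is rewritten.
Result:  f(g(b, c), a ∪ b ∪ c ∪ d) ∪ h(f(b, d ∪ d), g(b, a), f(d, d))

Answer: f(g(b, c), a ∪ b ∪ c ∪ d) ∪ h(f(b, d ∪ d), g(b, a), f(d, d))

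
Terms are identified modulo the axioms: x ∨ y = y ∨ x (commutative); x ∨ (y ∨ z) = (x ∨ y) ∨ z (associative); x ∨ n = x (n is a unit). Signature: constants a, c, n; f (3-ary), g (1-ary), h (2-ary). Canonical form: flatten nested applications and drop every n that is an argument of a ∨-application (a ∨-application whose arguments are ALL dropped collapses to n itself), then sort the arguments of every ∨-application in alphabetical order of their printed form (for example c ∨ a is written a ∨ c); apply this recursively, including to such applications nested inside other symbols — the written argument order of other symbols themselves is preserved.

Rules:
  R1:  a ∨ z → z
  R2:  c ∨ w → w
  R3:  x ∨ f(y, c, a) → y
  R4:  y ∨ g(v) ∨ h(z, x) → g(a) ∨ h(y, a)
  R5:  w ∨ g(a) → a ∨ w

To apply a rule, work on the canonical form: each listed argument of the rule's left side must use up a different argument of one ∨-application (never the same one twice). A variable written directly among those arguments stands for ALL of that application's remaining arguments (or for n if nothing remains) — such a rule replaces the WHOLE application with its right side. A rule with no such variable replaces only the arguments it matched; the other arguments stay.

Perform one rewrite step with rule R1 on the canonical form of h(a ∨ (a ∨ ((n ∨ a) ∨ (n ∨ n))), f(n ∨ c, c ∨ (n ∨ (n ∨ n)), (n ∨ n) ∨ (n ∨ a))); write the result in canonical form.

Answer: h(a ∨ a, f(c, c, a))

Derivation:
Canonical form:  h(a ∨ a ∨ a, f(c, c, a))
R1 matches:  uses a;  z := a ∨ a
The variable takes the whole remainder — replace the entire application.
New term:  h(a ∨ a, f(c, c, a))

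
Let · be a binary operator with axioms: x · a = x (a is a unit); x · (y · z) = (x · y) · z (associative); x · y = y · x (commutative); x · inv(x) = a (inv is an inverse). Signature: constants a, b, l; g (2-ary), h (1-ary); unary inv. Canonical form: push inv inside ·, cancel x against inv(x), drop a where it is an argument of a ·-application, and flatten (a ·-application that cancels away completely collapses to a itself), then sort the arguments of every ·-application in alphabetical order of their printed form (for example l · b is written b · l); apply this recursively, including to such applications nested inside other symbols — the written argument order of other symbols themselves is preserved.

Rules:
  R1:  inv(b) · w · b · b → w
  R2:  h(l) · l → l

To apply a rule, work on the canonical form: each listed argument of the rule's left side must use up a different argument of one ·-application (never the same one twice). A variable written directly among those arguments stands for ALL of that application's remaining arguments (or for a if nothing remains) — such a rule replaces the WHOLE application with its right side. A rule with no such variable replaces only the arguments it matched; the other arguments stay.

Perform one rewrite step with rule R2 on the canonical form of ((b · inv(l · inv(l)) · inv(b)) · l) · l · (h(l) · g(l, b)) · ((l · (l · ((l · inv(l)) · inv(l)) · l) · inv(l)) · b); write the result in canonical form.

Canonical form:  b · g(l, b) · h(l) · l · l · l
R2 matches:  uses h(l), l
New term:  b · g(l, b) · l · l · l

Answer: b · g(l, b) · l · l · l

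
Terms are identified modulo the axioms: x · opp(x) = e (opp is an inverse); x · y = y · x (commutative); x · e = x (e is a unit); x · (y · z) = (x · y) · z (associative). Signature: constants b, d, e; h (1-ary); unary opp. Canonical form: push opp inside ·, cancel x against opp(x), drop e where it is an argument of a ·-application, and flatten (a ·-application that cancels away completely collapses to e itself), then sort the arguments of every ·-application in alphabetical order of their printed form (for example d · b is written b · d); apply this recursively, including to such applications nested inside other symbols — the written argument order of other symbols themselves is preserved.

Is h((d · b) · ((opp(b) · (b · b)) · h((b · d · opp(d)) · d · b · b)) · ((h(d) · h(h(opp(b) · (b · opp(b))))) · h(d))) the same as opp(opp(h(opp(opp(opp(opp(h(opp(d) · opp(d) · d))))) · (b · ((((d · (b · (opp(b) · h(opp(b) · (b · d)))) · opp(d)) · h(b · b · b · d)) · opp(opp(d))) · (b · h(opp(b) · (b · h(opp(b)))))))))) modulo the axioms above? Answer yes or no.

Answer: no — h(b · b · d · h(b · b · b · d) · h(d) · h(d) · h(h(opp(b)))) vs h(b · b · d · h(b · b · b · d) · h(d) · h(h(opp(b))) · h(opp(d)))

Derivation:
Left:  h((d · b) · ((opp(b) · (b · b)) · h((b · d · opp(d)) · d · b · b)) · ((h(d) · h(h(opp(b) · (b · opp(b))))) · h(d)))
  Work inside:  (d · b) · ((opp(b) · (b · b)) · h((b · d · opp(d)) · d · b · b)) · ((h(d) · h(h(opp(b) · (b · opp(b))))) · h(d))
  Collect:  d · b · b · h(b · b · b · d) · h(d) · h(d) · h(h(opp(b)))
  Sort:  b · b · d · h(b · b · b · d) · h(d) · h(d) · h(h(opp(b)))
  Put back:  h(b · b · d · h(b · b · b · d) · h(d) · h(d) · h(h(opp(b))))
Right:  opp(opp(h(opp(opp(opp(opp(h(opp(d) · opp(d) · d))))) · (b · ((((d · (b · (opp(b) · h(opp(b) · (b · d)))) · opp(d)) · h(b · b · b · d)) · opp(opp(d))) · (b · h(opp(b) · (b · h(opp(b))))))))))
  Push opp inside:  distribute opp over · and collapse double opp
  Combine occurrences:  h(b · b · d · h(b · b · b · d) · h(d) · h(h(opp(b))) · h(opp(d)))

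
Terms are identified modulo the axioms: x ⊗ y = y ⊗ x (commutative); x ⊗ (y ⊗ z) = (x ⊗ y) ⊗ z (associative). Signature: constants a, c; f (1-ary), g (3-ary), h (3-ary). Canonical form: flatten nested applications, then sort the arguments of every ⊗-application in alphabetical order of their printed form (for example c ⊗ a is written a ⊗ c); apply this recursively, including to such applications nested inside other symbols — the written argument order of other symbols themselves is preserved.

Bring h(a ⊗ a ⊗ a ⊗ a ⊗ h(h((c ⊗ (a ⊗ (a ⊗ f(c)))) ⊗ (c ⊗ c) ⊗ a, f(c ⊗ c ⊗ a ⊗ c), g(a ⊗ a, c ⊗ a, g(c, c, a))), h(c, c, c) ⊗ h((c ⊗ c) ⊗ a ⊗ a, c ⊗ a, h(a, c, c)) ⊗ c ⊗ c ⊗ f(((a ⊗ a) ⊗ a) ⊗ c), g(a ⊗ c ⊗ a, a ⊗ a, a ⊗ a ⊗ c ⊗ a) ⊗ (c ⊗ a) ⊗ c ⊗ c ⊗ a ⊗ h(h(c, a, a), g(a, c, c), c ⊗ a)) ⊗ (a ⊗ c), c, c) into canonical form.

Focus inside:  a ⊗ a ⊗ a ⊗ a ⊗ h(h((c ⊗ (a ⊗ (a ⊗ f(c)))) ⊗ (c ⊗ c) ⊗ a, f(c ⊗ c ⊗ a ⊗ c), g(a ⊗ a, c ⊗ a, g(c, c, a))), h(c, c, c) ⊗ h((c ⊗ c) ⊗ a ⊗ a, c ⊗ a, h(a, c, c)) ⊗ c ⊗ c ⊗ f(((a ⊗ a) ⊗ a) ⊗ c), g(a ⊗ c ⊗ a, a ⊗ a, a ⊗ a ⊗ c ⊗ a) ⊗ (c ⊗ a) ⊗ c ⊗ c ⊗ a ⊗ h(h(c, a, a), g(a, c, c), c ⊗ a)) ⊗ (a ⊗ c)
Flatten:  a ⊗ a ⊗ a ⊗ a ⊗ h(h((c ⊗ (a ⊗ (a ⊗ f(c)))) ⊗ (c ⊗ c) ⊗ a, f(c ⊗ c ⊗ a ⊗ c), g(a ⊗ a, c ⊗ a, g(c, c, a))), h(c, c, c) ⊗ h((c ⊗ c) ⊗ a ⊗ a, c ⊗ a, h(a, c, c)) ⊗ c ⊗ c ⊗ f(((a ⊗ a) ⊗ a) ⊗ c), g(a ⊗ c ⊗ a, a ⊗ a, a ⊗ a ⊗ c ⊗ a) ⊗ (c ⊗ a) ⊗ c ⊗ c ⊗ a ⊗ h(h(c, a, a), g(a, c, c), c ⊗ a)) ⊗ a ⊗ c
Canonicalize subterm:  h(h((c ⊗ (a ⊗ (a ⊗ f(c)))) ⊗ (c ⊗ c) ⊗ a, f(c ⊗ c ⊗ a ⊗ c), g(a ⊗ a, c ⊗ a, g(c, c, a))), h(c, c, c) ⊗ h((c ⊗ c) ⊗ a ⊗ a, c ⊗ a, h(a, c, c)) ⊗ c ⊗ c ⊗ f(((a ⊗ a) ⊗ a) ⊗ c), g(a ⊗ c ⊗ a, a ⊗ a, a ⊗ a ⊗ c ⊗ a) ⊗ (c ⊗ a) ⊗ c ⊗ c ⊗ a ⊗ h(h(c, a, a), g(a, c, c), c ⊗ a))  →  h(h(a ⊗ a ⊗ a ⊗ c ⊗ c ⊗ c ⊗ f(c), f(a ⊗ c ⊗ c ⊗ c), g(a ⊗ a, a ⊗ c, g(c, c, a))), c ⊗ c ⊗ f(a ⊗ a ⊗ a ⊗ c) ⊗ h(a ⊗ a ⊗ c ⊗ c, a ⊗ c, h(a, c, c)) ⊗ h(c, c, c), a ⊗ a ⊗ c ⊗ c ⊗ c ⊗ g(a ⊗ a ⊗ c, a ⊗ a, a ⊗ a ⊗ a ⊗ c) ⊗ h(h(c, a, a), g(a, c, c), a ⊗ c))
Order the arguments:  a ⊗ a ⊗ a ⊗ a ⊗ a ⊗ c ⊗ h(h(a ⊗ a ⊗ a ⊗ c ⊗ c ⊗ c ⊗ f(c), f(a ⊗ c ⊗ c ⊗ c), g(a ⊗ a, a ⊗ c, g(c, c, a))), c ⊗ c ⊗ f(a ⊗ a ⊗ a ⊗ c) ⊗ h(a ⊗ a ⊗ c ⊗ c, a ⊗ c, h(a, c, c)) ⊗ h(c, c, c), a ⊗ a ⊗ c ⊗ c ⊗ c ⊗ g(a ⊗ a ⊗ c, a ⊗ a, a ⊗ a ⊗ a ⊗ c) ⊗ h(h(c, a, a), g(a, c, c), a ⊗ c))
Reassemble:  h(a ⊗ a ⊗ a ⊗ a ⊗ a ⊗ c ⊗ h(h(a ⊗ a ⊗ a ⊗ c ⊗ c ⊗ c ⊗ f(c), f(a ⊗ c ⊗ c ⊗ c), g(a ⊗ a, a ⊗ c, g(c, c, a))), c ⊗ c ⊗ f(a ⊗ a ⊗ a ⊗ c) ⊗ h(a ⊗ a ⊗ c ⊗ c, a ⊗ c, h(a, c, c)) ⊗ h(c, c, c), a ⊗ a ⊗ c ⊗ c ⊗ c ⊗ g(a ⊗ a ⊗ c, a ⊗ a, a ⊗ a ⊗ a ⊗ c) ⊗ h(h(c, a, a), g(a, c, c), a ⊗ c)), c, c)

Answer: h(a ⊗ a ⊗ a ⊗ a ⊗ a ⊗ c ⊗ h(h(a ⊗ a ⊗ a ⊗ c ⊗ c ⊗ c ⊗ f(c), f(a ⊗ c ⊗ c ⊗ c), g(a ⊗ a, a ⊗ c, g(c, c, a))), c ⊗ c ⊗ f(a ⊗ a ⊗ a ⊗ c) ⊗ h(a ⊗ a ⊗ c ⊗ c, a ⊗ c, h(a, c, c)) ⊗ h(c, c, c), a ⊗ a ⊗ c ⊗ c ⊗ c ⊗ g(a ⊗ a ⊗ c, a ⊗ a, a ⊗ a ⊗ a ⊗ c) ⊗ h(h(c, a, a), g(a, c, c), a ⊗ c)), c, c)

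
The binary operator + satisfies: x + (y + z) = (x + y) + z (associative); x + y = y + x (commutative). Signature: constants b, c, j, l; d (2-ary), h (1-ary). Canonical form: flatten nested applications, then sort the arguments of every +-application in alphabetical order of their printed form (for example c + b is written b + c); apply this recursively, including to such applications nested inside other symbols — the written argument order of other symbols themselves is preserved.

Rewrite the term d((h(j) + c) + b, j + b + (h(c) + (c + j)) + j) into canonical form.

Answer: d(b + c + h(j), b + c + h(c) + j + j + j)

Derivation:
Descend into:  j + b + (h(c) + (c + j)) + j
Un-nest:  j + b + h(c) + c + j + j
Sort:  b + c + h(c) + j + j + j
Rebuild:  d(b + c + h(j), b + c + h(c) + j + j + j)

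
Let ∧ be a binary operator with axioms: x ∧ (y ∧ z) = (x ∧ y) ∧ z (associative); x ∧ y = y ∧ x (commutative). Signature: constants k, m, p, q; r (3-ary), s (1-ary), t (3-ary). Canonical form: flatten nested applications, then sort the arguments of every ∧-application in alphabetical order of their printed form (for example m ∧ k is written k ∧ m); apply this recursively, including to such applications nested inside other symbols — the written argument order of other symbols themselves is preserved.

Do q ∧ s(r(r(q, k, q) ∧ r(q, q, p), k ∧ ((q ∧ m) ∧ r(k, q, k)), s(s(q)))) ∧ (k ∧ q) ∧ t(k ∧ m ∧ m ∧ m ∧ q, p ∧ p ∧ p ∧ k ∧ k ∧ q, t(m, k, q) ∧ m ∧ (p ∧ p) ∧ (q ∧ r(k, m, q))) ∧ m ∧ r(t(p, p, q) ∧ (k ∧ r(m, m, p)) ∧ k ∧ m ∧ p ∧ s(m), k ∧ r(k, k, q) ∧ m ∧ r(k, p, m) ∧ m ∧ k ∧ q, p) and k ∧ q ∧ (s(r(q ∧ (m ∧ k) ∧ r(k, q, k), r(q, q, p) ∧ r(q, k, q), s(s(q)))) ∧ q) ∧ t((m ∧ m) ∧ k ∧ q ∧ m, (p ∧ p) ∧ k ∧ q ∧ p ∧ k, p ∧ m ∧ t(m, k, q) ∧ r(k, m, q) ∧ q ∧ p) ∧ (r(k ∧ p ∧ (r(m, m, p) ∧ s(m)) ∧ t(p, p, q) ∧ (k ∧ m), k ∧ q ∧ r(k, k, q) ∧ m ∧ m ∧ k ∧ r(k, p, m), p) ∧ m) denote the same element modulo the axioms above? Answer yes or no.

Left:  q ∧ s(r(r(q, k, q) ∧ r(q, q, p), k ∧ ((q ∧ m) ∧ r(k, q, k)), s(s(q)))) ∧ (k ∧ q) ∧ t(k ∧ m ∧ m ∧ m ∧ q, p ∧ p ∧ p ∧ k ∧ k ∧ q, t(m, k, q) ∧ m ∧ (p ∧ p) ∧ (q ∧ r(k, m, q))) ∧ m ∧ r(t(p, p, q) ∧ (k ∧ r(m, m, p)) ∧ k ∧ m ∧ p ∧ s(m), k ∧ r(k, k, q) ∧ m ∧ r(k, p, m) ∧ m ∧ k ∧ q, p)
  Un-nest:  q ∧ s(r(r(q, k, q) ∧ r(q, q, p), k ∧ ((q ∧ m) ∧ r(k, q, k)), s(s(q)))) ∧ k ∧ q ∧ t(k ∧ m ∧ m ∧ m ∧ q, p ∧ p ∧ p ∧ k ∧ k ∧ q, t(m, k, q) ∧ m ∧ (p ∧ p) ∧ (q ∧ r(k, m, q))) ∧ m ∧ r(t(p, p, q) ∧ (k ∧ r(m, m, p)) ∧ k ∧ m ∧ p ∧ s(m), k ∧ r(k, k, q) ∧ m ∧ r(k, p, m) ∧ m ∧ k ∧ q, p)
  Inside:  s(r(r(q, k, q) ∧ r(q, q, p), k ∧ ((q ∧ m) ∧ r(k, q, k)), s(s(q))))  →  s(r(r(q, k, q) ∧ r(q, q, p), k ∧ m ∧ q ∧ r(k, q, k), s(s(q))))
  Canonicalize subterm:  t(k ∧ m ∧ m ∧ m ∧ q, p ∧ p ∧ p ∧ k ∧ k ∧ q, t(m, k, q) ∧ m ∧ (p ∧ p) ∧ (q ∧ r(k, m, q)))  →  t(k ∧ m ∧ m ∧ m ∧ q, k ∧ k ∧ p ∧ p ∧ p ∧ q, m ∧ p ∧ p ∧ q ∧ r(k, m, q) ∧ t(m, k, q))
  Inside:  r(t(p, p, q) ∧ (k ∧ r(m, m, p)) ∧ k ∧ m ∧ p ∧ s(m), k ∧ r(k, k, q) ∧ m ∧ r(k, p, m) ∧ m ∧ k ∧ q, p)  →  r(k ∧ k ∧ m ∧ p ∧ r(m, m, p) ∧ s(m) ∧ t(p, p, q), k ∧ k ∧ m ∧ m ∧ q ∧ r(k, k, q) ∧ r(k, p, m), p)
  Order the arguments:  k ∧ m ∧ q ∧ q ∧ r(k ∧ k ∧ m ∧ p ∧ r(m, m, p) ∧ s(m) ∧ t(p, p, q), k ∧ k ∧ m ∧ m ∧ q ∧ r(k, k, q) ∧ r(k, p, m), p) ∧ s(r(r(q, k, q) ∧ r(q, q, p), k ∧ m ∧ q ∧ r(k, q, k), s(s(q)))) ∧ t(k ∧ m ∧ m ∧ m ∧ q, k ∧ k ∧ p ∧ p ∧ p ∧ q, m ∧ p ∧ p ∧ q ∧ r(k, m, q) ∧ t(m, k, q))
Right:  k ∧ q ∧ (s(r(q ∧ (m ∧ k) ∧ r(k, q, k), r(q, q, p) ∧ r(q, k, q), s(s(q)))) ∧ q) ∧ t((m ∧ m) ∧ k ∧ q ∧ m, (p ∧ p) ∧ k ∧ q ∧ p ∧ k, p ∧ m ∧ t(m, k, q) ∧ r(k, m, q) ∧ q ∧ p) ∧ (r(k ∧ p ∧ (r(m, m, p) ∧ s(m)) ∧ t(p, p, q) ∧ (k ∧ m), k ∧ q ∧ r(k, k, q) ∧ m ∧ m ∧ k ∧ r(k, p, m), p) ∧ m)
  Merge nested applications:  k ∧ q ∧ s(r(q ∧ (m ∧ k) ∧ r(k, q, k), r(q, q, p) ∧ r(q, k, q), s(s(q)))) ∧ q ∧ t((m ∧ m) ∧ k ∧ q ∧ m, (p ∧ p) ∧ k ∧ q ∧ p ∧ k, p ∧ m ∧ t(m, k, q) ∧ r(k, m, q) ∧ q ∧ p) ∧ r(k ∧ p ∧ (r(m, m, p) ∧ s(m)) ∧ t(p, p, q) ∧ (k ∧ m), k ∧ q ∧ r(k, k, q) ∧ m ∧ m ∧ k ∧ r(k, p, m), p) ∧ m
  Inside:  s(r(q ∧ (m ∧ k) ∧ r(k, q, k), r(q, q, p) ∧ r(q, k, q), s(s(q))))  →  s(r(k ∧ m ∧ q ∧ r(k, q, k), r(q, k, q) ∧ r(q, q, p), s(s(q))))
  Canonicalize subterm:  t((m ∧ m) ∧ k ∧ q ∧ m, (p ∧ p) ∧ k ∧ q ∧ p ∧ k, p ∧ m ∧ t(m, k, q) ∧ r(k, m, q) ∧ q ∧ p)  →  t(k ∧ m ∧ m ∧ m ∧ q, k ∧ k ∧ p ∧ p ∧ p ∧ q, m ∧ p ∧ p ∧ q ∧ r(k, m, q) ∧ t(m, k, q))
  Canonicalize subterm:  r(k ∧ p ∧ (r(m, m, p) ∧ s(m)) ∧ t(p, p, q) ∧ (k ∧ m), k ∧ q ∧ r(k, k, q) ∧ m ∧ m ∧ k ∧ r(k, p, m), p)  →  r(k ∧ k ∧ m ∧ p ∧ r(m, m, p) ∧ s(m) ∧ t(p, p, q), k ∧ k ∧ m ∧ m ∧ q ∧ r(k, k, q) ∧ r(k, p, m), p)
  Sort:  k ∧ m ∧ q ∧ q ∧ r(k ∧ k ∧ m ∧ p ∧ r(m, m, p) ∧ s(m) ∧ t(p, p, q), k ∧ k ∧ m ∧ m ∧ q ∧ r(k, k, q) ∧ r(k, p, m), p) ∧ s(r(k ∧ m ∧ q ∧ r(k, q, k), r(q, k, q) ∧ r(q, q, p), s(s(q)))) ∧ t(k ∧ m ∧ m ∧ m ∧ q, k ∧ k ∧ p ∧ p ∧ p ∧ q, m ∧ p ∧ p ∧ q ∧ r(k, m, q) ∧ t(m, k, q))

Answer: no — k ∧ m ∧ q ∧ q ∧ r(k ∧ k ∧ m ∧ p ∧ r(m, m, p) ∧ s(m) ∧ t(p, p, q), k ∧ k ∧ m ∧ m ∧ q ∧ r(k, k, q) ∧ r(k, p, m), p) ∧ s(r(r(q, k, q) ∧ r(q, q, p), k ∧ m ∧ q ∧ r(k, q, k), s(s(q)))) ∧ t(k ∧ m ∧ m ∧ m ∧ q, k ∧ k ∧ p ∧ p ∧ p ∧ q, m ∧ p ∧ p ∧ q ∧ r(k, m, q) ∧ t(m, k, q)) vs k ∧ m ∧ q ∧ q ∧ r(k ∧ k ∧ m ∧ p ∧ r(m, m, p) ∧ s(m) ∧ t(p, p, q), k ∧ k ∧ m ∧ m ∧ q ∧ r(k, k, q) ∧ r(k, p, m), p) ∧ s(r(k ∧ m ∧ q ∧ r(k, q, k), r(q, k, q) ∧ r(q, q, p), s(s(q)))) ∧ t(k ∧ m ∧ m ∧ m ∧ q, k ∧ k ∧ p ∧ p ∧ p ∧ q, m ∧ p ∧ p ∧ q ∧ r(k, m, q) ∧ t(m, k, q))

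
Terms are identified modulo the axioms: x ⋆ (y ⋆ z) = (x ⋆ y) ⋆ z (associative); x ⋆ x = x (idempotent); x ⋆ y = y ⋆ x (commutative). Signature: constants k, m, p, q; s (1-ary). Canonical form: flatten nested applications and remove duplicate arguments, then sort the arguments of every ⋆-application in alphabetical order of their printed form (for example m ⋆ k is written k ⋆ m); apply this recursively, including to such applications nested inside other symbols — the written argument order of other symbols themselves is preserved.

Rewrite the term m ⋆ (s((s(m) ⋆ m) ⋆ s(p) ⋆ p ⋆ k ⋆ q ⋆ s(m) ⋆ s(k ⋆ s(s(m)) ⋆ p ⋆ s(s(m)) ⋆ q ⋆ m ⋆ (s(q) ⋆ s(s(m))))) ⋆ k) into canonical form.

Answer: k ⋆ m ⋆ s(k ⋆ m ⋆ p ⋆ q ⋆ s(k ⋆ m ⋆ p ⋆ q ⋆ s(q) ⋆ s(s(m))) ⋆ s(m) ⋆ s(p))

Derivation:
Merge nested applications:  m ⋆ s((s(m) ⋆ m) ⋆ s(p) ⋆ p ⋆ k ⋆ q ⋆ s(m) ⋆ s(k ⋆ s(s(m)) ⋆ p ⋆ s(s(m)) ⋆ q ⋆ m ⋆ (s(q) ⋆ s(s(m))))) ⋆ k
Canonicalize subterm:  s((s(m) ⋆ m) ⋆ s(p) ⋆ p ⋆ k ⋆ q ⋆ s(m) ⋆ s(k ⋆ s(s(m)) ⋆ p ⋆ s(s(m)) ⋆ q ⋆ m ⋆ (s(q) ⋆ s(s(m)))))  →  s(k ⋆ m ⋆ p ⋆ q ⋆ s(k ⋆ m ⋆ p ⋆ q ⋆ s(q) ⋆ s(s(m))) ⋆ s(m) ⋆ s(p))
Order the arguments:  k ⋆ m ⋆ s(k ⋆ m ⋆ p ⋆ q ⋆ s(k ⋆ m ⋆ p ⋆ q ⋆ s(q) ⋆ s(s(m))) ⋆ s(m) ⋆ s(p))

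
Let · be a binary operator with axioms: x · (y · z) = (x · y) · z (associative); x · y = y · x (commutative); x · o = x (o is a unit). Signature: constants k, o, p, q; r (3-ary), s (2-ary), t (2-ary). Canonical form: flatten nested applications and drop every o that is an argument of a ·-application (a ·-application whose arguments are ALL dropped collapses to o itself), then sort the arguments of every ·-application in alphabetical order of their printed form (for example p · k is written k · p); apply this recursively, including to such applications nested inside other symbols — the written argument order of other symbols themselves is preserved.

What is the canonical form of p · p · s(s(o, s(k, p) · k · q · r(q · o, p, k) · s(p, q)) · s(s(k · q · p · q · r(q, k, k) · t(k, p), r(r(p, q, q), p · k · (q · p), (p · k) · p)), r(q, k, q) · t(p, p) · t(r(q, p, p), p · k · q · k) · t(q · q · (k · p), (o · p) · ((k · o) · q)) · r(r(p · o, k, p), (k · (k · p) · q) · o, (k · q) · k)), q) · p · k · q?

Answer: k · p · p · p · q · s(s(o, k · q · r(q, p, k) · s(k, p) · s(p, q)) · s(s(k · p · q · q · r(q, k, k) · t(k, p), r(r(p, q, q), k · p · p · q, k · p · p)), r(q, k, q) · r(r(p, k, p), k · k · p · q, k · k · q) · t(k · p · q · q, k · p · q) · t(p, p) · t(r(q, p, p), k · k · p · q)), q)

Derivation:
Inside:  s(s(o, s(k, p) · k · q · r(q · o, p, k) · s(p, q)) · s(s(k · q · p · q · r(q, k, k) · t(k, p), r(r(p, q, q), p · k · (q · p), (p · k) · p)), r(q, k, q) · t(p, p) · t(r(q, p, p), p · k · q · k) · t(q · q · (k · p), (o · p) · ((k · o) · q)) · r(r(p · o, k, p), (k · (k · p) · q) · o, (k · q) · k)), q)  →  s(s(o, k · q · r(q, p, k) · s(k, p) · s(p, q)) · s(s(k · p · q · q · r(q, k, k) · t(k, p), r(r(p, q, q), k · p · p · q, k · p · p)), r(q, k, q) · r(r(p, k, p), k · k · p · q, k · k · q) · t(k · p · q · q, k · p · q) · t(p, p) · t(r(q, p, p), k · k · p · q)), q)
Sort arguments:  k · p · p · p · q · s(s(o, k · q · r(q, p, k) · s(k, p) · s(p, q)) · s(s(k · p · q · q · r(q, k, k) · t(k, p), r(r(p, q, q), k · p · p · q, k · p · p)), r(q, k, q) · r(r(p, k, p), k · k · p · q, k · k · q) · t(k · p · q · q, k · p · q) · t(p, p) · t(r(q, p, p), k · k · p · q)), q)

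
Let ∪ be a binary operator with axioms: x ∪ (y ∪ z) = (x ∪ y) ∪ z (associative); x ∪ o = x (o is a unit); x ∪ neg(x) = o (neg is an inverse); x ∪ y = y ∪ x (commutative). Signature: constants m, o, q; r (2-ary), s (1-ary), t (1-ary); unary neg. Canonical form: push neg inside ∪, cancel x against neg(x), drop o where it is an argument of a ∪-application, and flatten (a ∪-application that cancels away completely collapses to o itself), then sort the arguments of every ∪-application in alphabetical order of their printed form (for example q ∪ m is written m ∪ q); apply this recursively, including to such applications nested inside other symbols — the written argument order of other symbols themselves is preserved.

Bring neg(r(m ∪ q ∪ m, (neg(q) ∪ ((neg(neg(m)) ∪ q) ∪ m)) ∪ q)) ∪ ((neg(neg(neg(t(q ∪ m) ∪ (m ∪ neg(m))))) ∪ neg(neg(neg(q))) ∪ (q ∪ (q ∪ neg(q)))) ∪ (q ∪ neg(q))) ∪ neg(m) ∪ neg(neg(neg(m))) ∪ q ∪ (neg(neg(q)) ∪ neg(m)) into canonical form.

Push neg inside:  distribute neg over ∪ and collapse double neg
Combine occurrences:  neg(r(m ∪ m ∪ q, m ∪ m ∪ q)) ∪ neg(t(m ∪ q)) ∪ neg(m) ∪ neg(m) ∪ neg(m) ∪ q ∪ q
Order the arguments:  neg(m) ∪ neg(m) ∪ neg(m) ∪ neg(r(m ∪ m ∪ q, m ∪ m ∪ q)) ∪ neg(t(m ∪ q)) ∪ q ∪ q

Answer: neg(m) ∪ neg(m) ∪ neg(m) ∪ neg(r(m ∪ m ∪ q, m ∪ m ∪ q)) ∪ neg(t(m ∪ q)) ∪ q ∪ q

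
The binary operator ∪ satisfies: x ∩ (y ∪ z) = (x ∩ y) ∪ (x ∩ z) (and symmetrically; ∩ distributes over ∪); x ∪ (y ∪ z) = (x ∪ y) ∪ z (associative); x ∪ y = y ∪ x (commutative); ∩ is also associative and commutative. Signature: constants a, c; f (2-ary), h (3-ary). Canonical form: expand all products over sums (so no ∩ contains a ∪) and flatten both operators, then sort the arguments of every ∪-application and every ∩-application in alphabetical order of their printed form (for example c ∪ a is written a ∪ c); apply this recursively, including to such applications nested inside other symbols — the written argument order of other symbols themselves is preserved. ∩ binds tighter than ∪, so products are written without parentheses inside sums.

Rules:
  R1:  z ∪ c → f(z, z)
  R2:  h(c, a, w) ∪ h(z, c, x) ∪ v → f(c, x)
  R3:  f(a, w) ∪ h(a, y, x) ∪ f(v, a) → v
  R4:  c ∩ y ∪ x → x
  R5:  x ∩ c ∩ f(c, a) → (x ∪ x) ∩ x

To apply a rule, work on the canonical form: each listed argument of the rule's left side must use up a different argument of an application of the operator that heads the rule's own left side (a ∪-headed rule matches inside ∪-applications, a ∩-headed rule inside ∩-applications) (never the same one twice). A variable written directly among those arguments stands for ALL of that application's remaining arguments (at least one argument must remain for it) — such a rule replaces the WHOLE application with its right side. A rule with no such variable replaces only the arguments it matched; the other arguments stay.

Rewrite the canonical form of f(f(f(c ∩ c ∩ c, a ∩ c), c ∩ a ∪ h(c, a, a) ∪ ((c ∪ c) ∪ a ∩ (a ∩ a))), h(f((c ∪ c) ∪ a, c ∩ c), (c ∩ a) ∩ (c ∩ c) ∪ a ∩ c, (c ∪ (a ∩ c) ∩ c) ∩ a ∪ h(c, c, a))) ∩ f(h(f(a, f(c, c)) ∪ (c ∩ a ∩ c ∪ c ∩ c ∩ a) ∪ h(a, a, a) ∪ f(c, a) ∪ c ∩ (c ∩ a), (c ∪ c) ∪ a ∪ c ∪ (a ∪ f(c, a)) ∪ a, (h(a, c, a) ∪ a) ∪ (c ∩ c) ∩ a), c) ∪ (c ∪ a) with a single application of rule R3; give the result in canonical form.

Canonical form:  a ∪ c ∪ f(f(f(c ∩ c ∩ c, a ∩ c), a ∩ a ∩ a ∪ a ∩ c ∪ c ∪ c ∪ h(c, a, a)), h(f(a ∪ c ∪ c, c ∩ c), a ∩ c ∪ a ∩ c ∩ c ∩ c, a ∩ a ∩ c ∩ c ∪ a ∩ c ∪ h(c, c, a))) ∩ f(h(a ∩ c ∩ c ∪ a ∩ c ∩ c ∪ a ∩ c ∩ c ∪ f(a, f(c, c)) ∪ f(c, a) ∪ h(a, a, a), a ∪ a ∪ a ∪ c ∪ c ∪ c ∪ f(c, a), a ∪ a ∩ c ∩ c ∪ h(a, c, a)), c)
R3 matches:  uses f(a, f(c, c)), f(c, a), h(a, a, a);  v := c, w := f(c, c), x := a, y := a
Giving:  a ∪ c ∪ f(f(f(c ∩ c ∩ c, a ∩ c), a ∩ a ∩ a ∪ a ∩ c ∪ c ∪ c ∪ h(c, a, a)), h(f(a ∪ c ∪ c, c ∩ c), a ∩ c ∪ a ∩ c ∩ c ∩ c, a ∩ a ∩ c ∩ c ∪ a ∩ c ∪ h(c, c, a))) ∩ f(h(a ∩ c ∩ c ∪ a ∩ c ∩ c ∪ a ∩ c ∩ c ∪ c, a ∪ a ∪ a ∪ c ∪ c ∪ c ∪ f(c, a), a ∪ a ∩ c ∩ c ∪ h(a, c, a)), c)

Answer: a ∪ c ∪ f(f(f(c ∩ c ∩ c, a ∩ c), a ∩ a ∩ a ∪ a ∩ c ∪ c ∪ c ∪ h(c, a, a)), h(f(a ∪ c ∪ c, c ∩ c), a ∩ c ∪ a ∩ c ∩ c ∩ c, a ∩ a ∩ c ∩ c ∪ a ∩ c ∪ h(c, c, a))) ∩ f(h(a ∩ c ∩ c ∪ a ∩ c ∩ c ∪ a ∩ c ∩ c ∪ c, a ∪ a ∪ a ∪ c ∪ c ∪ c ∪ f(c, a), a ∪ a ∩ c ∩ c ∪ h(a, c, a)), c)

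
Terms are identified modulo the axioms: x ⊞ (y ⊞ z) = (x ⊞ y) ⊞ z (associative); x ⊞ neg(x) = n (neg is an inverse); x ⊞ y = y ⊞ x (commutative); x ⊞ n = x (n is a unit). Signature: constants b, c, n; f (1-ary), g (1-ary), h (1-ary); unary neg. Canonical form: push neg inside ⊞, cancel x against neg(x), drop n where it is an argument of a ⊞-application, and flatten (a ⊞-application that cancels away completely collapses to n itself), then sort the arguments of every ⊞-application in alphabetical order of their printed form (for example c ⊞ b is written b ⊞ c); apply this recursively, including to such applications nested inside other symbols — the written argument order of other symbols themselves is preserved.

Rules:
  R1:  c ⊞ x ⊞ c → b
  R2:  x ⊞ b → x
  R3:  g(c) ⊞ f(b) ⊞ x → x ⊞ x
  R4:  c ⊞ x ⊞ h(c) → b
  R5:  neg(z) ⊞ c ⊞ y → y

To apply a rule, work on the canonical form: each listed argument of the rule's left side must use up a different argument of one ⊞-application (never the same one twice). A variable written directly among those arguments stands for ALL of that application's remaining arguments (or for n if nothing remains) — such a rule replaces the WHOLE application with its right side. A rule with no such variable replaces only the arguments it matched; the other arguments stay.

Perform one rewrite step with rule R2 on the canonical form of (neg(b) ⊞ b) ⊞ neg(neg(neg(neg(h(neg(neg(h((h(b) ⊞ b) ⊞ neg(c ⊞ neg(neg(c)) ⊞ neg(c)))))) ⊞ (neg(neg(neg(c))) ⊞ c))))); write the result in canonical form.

Answer: h(h(h(b) ⊞ neg(c)))

Derivation:
Canonical form:  h(h(b ⊞ h(b) ⊞ neg(c)))
R2 matches:  uses b;  x := h(b) ⊞ neg(c)
The variable takes the whole remainder — replace the entire application.
Giving:  h(h(h(b) ⊞ neg(c)))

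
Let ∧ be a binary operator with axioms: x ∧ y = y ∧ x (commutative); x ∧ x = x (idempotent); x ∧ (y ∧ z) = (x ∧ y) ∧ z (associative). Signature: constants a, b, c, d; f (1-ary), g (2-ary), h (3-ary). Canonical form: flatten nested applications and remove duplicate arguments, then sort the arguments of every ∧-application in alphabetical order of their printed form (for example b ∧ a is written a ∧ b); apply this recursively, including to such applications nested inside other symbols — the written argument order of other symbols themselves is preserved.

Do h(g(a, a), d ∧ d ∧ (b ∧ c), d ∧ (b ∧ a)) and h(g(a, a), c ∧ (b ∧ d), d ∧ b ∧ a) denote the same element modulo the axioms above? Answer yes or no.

Answer: yes — both canonical forms are h(g(a, a), b ∧ c ∧ d, a ∧ b ∧ d)

Derivation:
Left:  h(g(a, a), d ∧ d ∧ (b ∧ c), d ∧ (b ∧ a))
  Work inside:  d ∧ d ∧ (b ∧ c)
  Flatten:  d ∧ d ∧ b ∧ c
  Idempotence:  drop duplicate d
  Order the arguments:  b ∧ c ∧ d
  Reassemble:  h(g(a, a), b ∧ c ∧ d, a ∧ b ∧ d)
Right:  h(g(a, a), c ∧ (b ∧ d), d ∧ b ∧ a)
  Work inside:  c ∧ (b ∧ d)
  Un-nest:  c ∧ b ∧ d
  Order the arguments:  b ∧ c ∧ d
  Put back:  h(g(a, a), b ∧ c ∧ d, a ∧ b ∧ d)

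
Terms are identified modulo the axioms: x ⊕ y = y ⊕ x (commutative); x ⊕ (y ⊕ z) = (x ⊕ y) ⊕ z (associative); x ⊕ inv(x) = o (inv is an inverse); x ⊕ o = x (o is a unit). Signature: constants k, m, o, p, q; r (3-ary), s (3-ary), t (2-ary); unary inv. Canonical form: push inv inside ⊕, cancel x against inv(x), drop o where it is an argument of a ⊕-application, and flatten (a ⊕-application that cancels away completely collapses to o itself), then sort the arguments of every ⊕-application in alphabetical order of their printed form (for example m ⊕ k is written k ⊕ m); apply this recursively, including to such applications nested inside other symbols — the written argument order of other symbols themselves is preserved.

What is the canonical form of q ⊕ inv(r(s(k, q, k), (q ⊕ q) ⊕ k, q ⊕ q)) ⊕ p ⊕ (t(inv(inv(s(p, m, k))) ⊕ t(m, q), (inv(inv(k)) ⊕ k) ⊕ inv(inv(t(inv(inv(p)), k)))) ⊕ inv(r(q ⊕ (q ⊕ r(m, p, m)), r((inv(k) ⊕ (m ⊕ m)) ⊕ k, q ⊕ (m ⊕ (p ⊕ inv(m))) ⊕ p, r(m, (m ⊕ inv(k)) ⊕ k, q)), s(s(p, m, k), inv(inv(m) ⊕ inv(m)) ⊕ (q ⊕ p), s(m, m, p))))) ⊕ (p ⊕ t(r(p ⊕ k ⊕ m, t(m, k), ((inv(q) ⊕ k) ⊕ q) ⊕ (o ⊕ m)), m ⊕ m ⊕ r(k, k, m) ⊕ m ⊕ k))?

Push inv inside:  distribute inv over ⊕ and collapse double inv
Combine occurrences:  q ⊕ inv(r(s(k, q, k), k ⊕ q ⊕ q, q ⊕ q)) ⊕ p ⊕ p ⊕ t(s(p, m, k) ⊕ t(m, q), k ⊕ k ⊕ t(p, k)) ⊕ inv(r(q ⊕ q ⊕ r(m, p, m), r(m ⊕ m, p ⊕ p ⊕ q, r(m, m, q)), s(s(p, m, k), m ⊕ m ⊕ p ⊕ q, s(m, m, p)))) ⊕ t(r(k ⊕ m ⊕ p, t(m, k), k ⊕ m), k ⊕ m ⊕ m ⊕ m ⊕ r(k, k, m))
Order the arguments:  inv(r(q ⊕ q ⊕ r(m, p, m), r(m ⊕ m, p ⊕ p ⊕ q, r(m, m, q)), s(s(p, m, k), m ⊕ m ⊕ p ⊕ q, s(m, m, p)))) ⊕ inv(r(s(k, q, k), k ⊕ q ⊕ q, q ⊕ q)) ⊕ p ⊕ p ⊕ q ⊕ t(r(k ⊕ m ⊕ p, t(m, k), k ⊕ m), k ⊕ m ⊕ m ⊕ m ⊕ r(k, k, m)) ⊕ t(s(p, m, k) ⊕ t(m, q), k ⊕ k ⊕ t(p, k))

Answer: inv(r(q ⊕ q ⊕ r(m, p, m), r(m ⊕ m, p ⊕ p ⊕ q, r(m, m, q)), s(s(p, m, k), m ⊕ m ⊕ p ⊕ q, s(m, m, p)))) ⊕ inv(r(s(k, q, k), k ⊕ q ⊕ q, q ⊕ q)) ⊕ p ⊕ p ⊕ q ⊕ t(r(k ⊕ m ⊕ p, t(m, k), k ⊕ m), k ⊕ m ⊕ m ⊕ m ⊕ r(k, k, m)) ⊕ t(s(p, m, k) ⊕ t(m, q), k ⊕ k ⊕ t(p, k))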